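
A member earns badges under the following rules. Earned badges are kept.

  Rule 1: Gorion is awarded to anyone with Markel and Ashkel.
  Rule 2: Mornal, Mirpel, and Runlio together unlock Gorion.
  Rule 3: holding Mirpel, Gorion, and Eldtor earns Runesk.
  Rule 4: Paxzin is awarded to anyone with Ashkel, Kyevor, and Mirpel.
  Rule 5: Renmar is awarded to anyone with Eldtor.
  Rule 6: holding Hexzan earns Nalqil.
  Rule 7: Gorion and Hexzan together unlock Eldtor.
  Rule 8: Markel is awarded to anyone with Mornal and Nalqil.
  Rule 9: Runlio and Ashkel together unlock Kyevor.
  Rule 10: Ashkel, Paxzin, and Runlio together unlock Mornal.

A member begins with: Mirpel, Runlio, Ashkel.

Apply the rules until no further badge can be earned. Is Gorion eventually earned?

With Runlio and Ashkel, Kyevor is earned (Rule 9).
With Ashkel, Kyevor, and Mirpel, Paxzin is earned (Rule 4).
With Ashkel, Paxzin, and Runlio, Mornal is earned (Rule 10).
With Mornal, Mirpel, and Runlio, Gorion is earned (Rule 2).

Yes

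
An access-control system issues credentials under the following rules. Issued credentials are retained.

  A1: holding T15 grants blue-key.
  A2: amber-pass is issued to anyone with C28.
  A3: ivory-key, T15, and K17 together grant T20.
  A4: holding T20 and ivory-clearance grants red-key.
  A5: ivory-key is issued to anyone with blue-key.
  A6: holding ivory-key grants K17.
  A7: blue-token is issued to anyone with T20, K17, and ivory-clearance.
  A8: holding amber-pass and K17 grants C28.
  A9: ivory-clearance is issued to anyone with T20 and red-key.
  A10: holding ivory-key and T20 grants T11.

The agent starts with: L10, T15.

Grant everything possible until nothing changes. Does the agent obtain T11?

Yes

Holding T15 grants blue-key (A1).
Holding blue-key grants ivory-key (A5).
Holding ivory-key grants K17 (A6).
Holding ivory-key, T15, and K17 grants T20 (A3).
Holding ivory-key and T20 grants T11 (A10).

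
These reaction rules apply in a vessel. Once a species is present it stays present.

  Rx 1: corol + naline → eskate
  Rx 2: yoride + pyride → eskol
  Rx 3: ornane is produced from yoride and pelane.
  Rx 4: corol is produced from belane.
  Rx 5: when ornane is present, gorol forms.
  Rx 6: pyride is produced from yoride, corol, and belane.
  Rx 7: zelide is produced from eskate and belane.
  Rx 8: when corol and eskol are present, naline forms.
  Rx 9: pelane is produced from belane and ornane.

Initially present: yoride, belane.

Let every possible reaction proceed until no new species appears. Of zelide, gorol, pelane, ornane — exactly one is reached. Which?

belane present → corol forms (Rx 4).
yoride, corol, and belane present → pyride forms (Rx 6).
yoride and pyride present → eskol forms (Rx 2).
corol and eskol present → naline forms (Rx 8).
corol and naline present → eskate forms (Rx 1).
eskate and belane present → zelide forms (Rx 7).
gorol would need ornane (Rx 5), but ornane never forms. ornane would need yoride and pelane (Rx 3), but pelane never forms. pelane would need belane and ornane (Rx 9), but ornane never forms.

zelide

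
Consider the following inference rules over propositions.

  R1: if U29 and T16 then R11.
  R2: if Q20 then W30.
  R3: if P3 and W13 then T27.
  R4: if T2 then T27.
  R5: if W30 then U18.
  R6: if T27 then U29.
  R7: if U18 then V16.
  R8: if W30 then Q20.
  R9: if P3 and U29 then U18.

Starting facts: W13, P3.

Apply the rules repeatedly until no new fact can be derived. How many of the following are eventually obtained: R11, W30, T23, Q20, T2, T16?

R11 would need U29 and T16 (R1), but T16 is never established.
W30 would need Q20 (R2), but Q20 is never established.
No rule produces T23, and it is not given.
Q20 would need W30 (R8), but W30 is never established.
No rule produces T2, and it is not given.
No rule produces T16, and it is not given.
None of the 6 are reached.

0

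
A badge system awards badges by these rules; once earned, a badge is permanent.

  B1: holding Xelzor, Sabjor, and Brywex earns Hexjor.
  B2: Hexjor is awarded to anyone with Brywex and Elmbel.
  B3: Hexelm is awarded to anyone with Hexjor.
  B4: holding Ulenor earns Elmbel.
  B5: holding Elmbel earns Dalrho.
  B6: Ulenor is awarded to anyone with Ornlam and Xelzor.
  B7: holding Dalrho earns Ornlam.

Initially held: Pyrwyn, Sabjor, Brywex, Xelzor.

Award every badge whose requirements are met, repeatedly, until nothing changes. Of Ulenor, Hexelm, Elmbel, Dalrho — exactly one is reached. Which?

With Xelzor, Sabjor, and Brywex, Hexjor is earned (B1).
With Hexjor, Hexelm is earned (B3).
Ulenor would need Ornlam and Xelzor (B6), but Ornlam is never earned. Dalrho would need Elmbel (B5), but Elmbel is never earned. Elmbel would need Ulenor (B4), but Ulenor is never earned.

Hexelm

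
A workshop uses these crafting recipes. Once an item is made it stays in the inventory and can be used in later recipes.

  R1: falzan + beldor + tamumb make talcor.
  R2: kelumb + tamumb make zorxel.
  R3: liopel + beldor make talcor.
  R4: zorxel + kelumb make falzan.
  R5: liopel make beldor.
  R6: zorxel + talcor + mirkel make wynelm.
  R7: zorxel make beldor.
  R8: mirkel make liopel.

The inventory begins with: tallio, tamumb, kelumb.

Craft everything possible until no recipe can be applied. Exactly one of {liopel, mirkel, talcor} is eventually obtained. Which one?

Using R2, kelumb and tamumb make zorxel.
zorxel → beldor (R7).
zorxel + kelumb → falzan (R4).
Using R1, falzan, beldor, and tamumb make talcor.
liopel would need mirkel (R8), but mirkel is never obtained. No rule produces mirkel, and it is not given.

talcor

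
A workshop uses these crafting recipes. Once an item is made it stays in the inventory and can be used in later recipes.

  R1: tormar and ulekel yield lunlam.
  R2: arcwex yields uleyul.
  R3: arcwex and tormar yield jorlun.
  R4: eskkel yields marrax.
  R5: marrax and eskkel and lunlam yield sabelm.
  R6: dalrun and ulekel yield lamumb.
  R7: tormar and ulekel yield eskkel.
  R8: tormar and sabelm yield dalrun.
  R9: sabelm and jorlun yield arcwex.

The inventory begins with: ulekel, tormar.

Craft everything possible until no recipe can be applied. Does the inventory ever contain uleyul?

uleyul would need arcwex (R2), but arcwex is never obtained.

No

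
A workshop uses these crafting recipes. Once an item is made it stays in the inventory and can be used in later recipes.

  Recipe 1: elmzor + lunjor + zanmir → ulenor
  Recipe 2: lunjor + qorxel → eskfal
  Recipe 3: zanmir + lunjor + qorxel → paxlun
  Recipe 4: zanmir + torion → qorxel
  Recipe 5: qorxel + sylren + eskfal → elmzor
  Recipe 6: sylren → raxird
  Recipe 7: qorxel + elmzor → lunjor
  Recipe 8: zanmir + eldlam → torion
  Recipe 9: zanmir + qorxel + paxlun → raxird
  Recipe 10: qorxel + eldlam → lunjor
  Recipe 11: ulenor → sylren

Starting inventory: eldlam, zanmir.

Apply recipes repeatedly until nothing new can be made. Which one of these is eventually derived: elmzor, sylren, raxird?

Using Recipe 8, zanmir and eldlam make torion.
Using Recipe 4, zanmir and torion make qorxel.
Using Recipe 10, qorxel and eldlam make lunjor.
zanmir + lunjor + qorxel → paxlun (Recipe 3).
zanmir + qorxel + paxlun → raxird (Recipe 9).
elmzor would need qorxel, sylren, and eskfal (Recipe 5), but sylren is never obtained. sylren would need ulenor (Recipe 11), but ulenor is never obtained.

raxird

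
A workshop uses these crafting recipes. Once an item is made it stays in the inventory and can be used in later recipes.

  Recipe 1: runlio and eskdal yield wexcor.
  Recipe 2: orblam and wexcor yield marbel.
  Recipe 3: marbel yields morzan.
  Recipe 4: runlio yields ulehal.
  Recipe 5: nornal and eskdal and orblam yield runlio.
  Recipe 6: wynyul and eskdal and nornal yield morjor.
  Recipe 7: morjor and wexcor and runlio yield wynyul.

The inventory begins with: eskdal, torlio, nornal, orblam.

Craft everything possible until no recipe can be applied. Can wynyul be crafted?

wynyul would need morjor, wexcor, and runlio (Recipe 7), but morjor is never obtained.

No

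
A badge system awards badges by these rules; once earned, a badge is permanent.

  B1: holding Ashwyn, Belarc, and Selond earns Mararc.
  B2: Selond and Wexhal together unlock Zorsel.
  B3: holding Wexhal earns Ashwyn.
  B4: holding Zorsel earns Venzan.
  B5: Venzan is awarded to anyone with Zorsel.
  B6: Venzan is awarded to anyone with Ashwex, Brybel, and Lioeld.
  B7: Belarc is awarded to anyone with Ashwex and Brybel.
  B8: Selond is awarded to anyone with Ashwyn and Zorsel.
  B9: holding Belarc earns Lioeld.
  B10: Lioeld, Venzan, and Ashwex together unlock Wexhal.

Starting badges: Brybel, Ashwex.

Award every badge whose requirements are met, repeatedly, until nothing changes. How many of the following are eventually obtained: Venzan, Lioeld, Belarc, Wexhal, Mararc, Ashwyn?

5

With Ashwex and Brybel, Belarc is earned (B7).
With Belarc, Lioeld is earned (B9).
With Ashwex, Brybel, and Lioeld, Venzan is earned (B6).
With Lioeld, Venzan, and Ashwex, Wexhal is earned (B10).
With Wexhal, Ashwyn is earned (B3).
Venzan: reached.
Lioeld: reached.
Belarc: reached.
Wexhal: reached.
Mararc would need Ashwyn, Belarc, and Selond (B1), but Selond is never earned.
Ashwyn: reached.
Reached: Venzan, Lioeld, Belarc, Wexhal, and Ashwyn — 5 of the 6.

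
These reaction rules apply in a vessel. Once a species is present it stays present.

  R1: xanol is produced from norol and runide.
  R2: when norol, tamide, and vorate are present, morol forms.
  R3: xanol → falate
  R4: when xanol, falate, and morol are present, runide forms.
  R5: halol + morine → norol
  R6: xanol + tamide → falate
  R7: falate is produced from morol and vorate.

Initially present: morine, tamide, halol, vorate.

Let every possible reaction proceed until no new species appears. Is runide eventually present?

runide would need xanol, falate, and morol (R4), but xanol never forms.

No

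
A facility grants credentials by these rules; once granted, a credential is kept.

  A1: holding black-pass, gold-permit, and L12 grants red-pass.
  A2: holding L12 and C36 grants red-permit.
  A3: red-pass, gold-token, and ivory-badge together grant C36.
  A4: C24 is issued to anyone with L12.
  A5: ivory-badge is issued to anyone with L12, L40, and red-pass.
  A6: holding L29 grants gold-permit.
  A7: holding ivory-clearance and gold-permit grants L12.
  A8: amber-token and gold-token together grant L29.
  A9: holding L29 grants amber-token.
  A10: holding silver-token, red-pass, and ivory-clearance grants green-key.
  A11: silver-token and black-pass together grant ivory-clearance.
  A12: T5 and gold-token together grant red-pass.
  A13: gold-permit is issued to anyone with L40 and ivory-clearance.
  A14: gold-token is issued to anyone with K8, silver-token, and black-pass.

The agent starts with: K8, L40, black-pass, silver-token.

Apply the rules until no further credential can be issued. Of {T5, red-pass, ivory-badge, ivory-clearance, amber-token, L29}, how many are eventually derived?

Holding silver-token and black-pass grants ivory-clearance (A11).
Holding L40 and ivory-clearance grants gold-permit (A13).
Holding ivory-clearance and gold-permit grants L12 (A7).
Holding black-pass, gold-permit, and L12 grants red-pass (A1).
Holding L12, L40, and red-pass grants ivory-badge (A5).
No rule produces T5, and it is not given.
red-pass: reached.
ivory-badge: reached.
ivory-clearance: reached.
amber-token would need L29 (A9), but L29 is never granted.
L29 would need amber-token and gold-token (A8), but amber-token is never granted.
Reached: red-pass, ivory-badge, and ivory-clearance — 3 of the 6.

3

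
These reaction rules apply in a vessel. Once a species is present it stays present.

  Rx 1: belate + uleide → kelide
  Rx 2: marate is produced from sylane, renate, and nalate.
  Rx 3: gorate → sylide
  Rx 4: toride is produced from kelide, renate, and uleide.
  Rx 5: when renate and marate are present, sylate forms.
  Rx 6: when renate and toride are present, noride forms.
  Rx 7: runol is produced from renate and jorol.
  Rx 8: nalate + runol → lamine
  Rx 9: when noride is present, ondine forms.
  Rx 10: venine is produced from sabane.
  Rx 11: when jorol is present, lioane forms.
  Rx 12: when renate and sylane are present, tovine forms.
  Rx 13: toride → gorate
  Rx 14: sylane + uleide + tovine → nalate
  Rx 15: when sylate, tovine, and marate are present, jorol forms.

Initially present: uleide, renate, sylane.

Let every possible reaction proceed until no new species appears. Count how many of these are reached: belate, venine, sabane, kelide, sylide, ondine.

No rule produces belate, and it is not given.
venine would need sabane (Rx 10), but sabane never forms.
No rule produces sabane, and it is not given.
kelide would need belate and uleide (Rx 1), but belate never forms.
sylide would need gorate (Rx 3), but gorate never forms.
ondine would need noride (Rx 9), but noride never forms.
None of the 6 are reached.

0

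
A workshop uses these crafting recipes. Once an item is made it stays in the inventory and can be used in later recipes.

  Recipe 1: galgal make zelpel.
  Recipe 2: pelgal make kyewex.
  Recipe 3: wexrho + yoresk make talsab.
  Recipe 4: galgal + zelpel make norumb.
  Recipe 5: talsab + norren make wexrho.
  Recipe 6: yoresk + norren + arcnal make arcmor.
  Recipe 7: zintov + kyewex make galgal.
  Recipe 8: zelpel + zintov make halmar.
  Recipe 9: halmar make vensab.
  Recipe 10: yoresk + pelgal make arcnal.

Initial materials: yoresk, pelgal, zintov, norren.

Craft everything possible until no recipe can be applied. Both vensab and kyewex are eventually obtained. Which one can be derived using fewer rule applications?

kyewex: pelgal → kyewex (Recipe 2). [1 rule application]
vensab: pelgal → kyewex (Recipe 2). Using Recipe 7, zintov and kyewex make galgal. galgal → zelpel (Recipe 1). zelpel + zintov → halmar (Recipe 8). halmar → vensab (Recipe 9). [5 rule applications]
kyewex needs fewer.

kyewex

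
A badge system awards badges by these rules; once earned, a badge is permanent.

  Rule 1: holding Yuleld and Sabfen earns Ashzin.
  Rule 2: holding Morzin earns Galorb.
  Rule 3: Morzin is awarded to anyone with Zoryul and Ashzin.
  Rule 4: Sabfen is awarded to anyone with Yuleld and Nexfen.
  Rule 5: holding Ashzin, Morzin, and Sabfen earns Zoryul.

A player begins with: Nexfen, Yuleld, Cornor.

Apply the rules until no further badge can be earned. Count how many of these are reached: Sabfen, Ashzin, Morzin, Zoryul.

2

With Yuleld and Nexfen, Sabfen is earned (Rule 4).
With Yuleld and Sabfen, Ashzin is earned (Rule 1).
Sabfen: reached.
Ashzin: reached.
Morzin would need Zoryul and Ashzin (Rule 3), but Zoryul is never earned.
Zoryul would need Ashzin, Morzin, and Sabfen (Rule 5), but Morzin is never earned.
Reached: Sabfen and Ashzin — 2 of the 4.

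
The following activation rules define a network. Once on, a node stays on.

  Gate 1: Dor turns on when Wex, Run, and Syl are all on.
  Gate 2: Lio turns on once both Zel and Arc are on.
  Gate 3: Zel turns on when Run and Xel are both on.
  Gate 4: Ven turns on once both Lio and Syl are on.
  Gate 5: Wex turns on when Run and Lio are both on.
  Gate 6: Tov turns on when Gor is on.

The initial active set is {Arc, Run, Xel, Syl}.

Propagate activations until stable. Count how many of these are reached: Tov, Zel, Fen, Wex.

Gate 3: Run and Xel on → Zel on.
Zel and Arc are on, so Lio turns on (Gate 2).
Run and Lio are on, so Wex turns on (Gate 5).
Tov would need Gor (Gate 6), but Gor never turns on.
Zel: reached.
No rule produces Fen, and it is not given.
Wex: reached.
Reached: Zel and Wex — 2 of the 4.

2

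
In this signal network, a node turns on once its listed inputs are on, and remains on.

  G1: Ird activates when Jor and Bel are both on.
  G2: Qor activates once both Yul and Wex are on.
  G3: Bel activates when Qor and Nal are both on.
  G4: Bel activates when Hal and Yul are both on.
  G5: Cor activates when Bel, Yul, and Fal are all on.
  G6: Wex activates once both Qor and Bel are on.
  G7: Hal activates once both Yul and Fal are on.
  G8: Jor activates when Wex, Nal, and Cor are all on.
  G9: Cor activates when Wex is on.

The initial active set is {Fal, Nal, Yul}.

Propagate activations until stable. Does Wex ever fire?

Wex would need Qor and Bel (G6), but Qor never turns on.

No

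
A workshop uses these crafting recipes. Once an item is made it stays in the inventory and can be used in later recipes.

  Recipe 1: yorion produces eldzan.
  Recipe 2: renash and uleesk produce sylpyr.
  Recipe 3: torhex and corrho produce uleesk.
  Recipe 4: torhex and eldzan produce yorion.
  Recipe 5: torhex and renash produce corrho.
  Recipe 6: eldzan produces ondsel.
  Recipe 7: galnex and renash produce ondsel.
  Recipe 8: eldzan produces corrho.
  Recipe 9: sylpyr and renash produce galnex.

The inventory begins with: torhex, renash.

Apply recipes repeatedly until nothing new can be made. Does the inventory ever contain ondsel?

Yes

Using Recipe 5, torhex and renash make corrho.
torhex and corrho → uleesk (Recipe 3).
Using Recipe 2, renash and uleesk make sylpyr.
sylpyr and renash → galnex (Recipe 9).
galnex and renash → ondsel (Recipe 7).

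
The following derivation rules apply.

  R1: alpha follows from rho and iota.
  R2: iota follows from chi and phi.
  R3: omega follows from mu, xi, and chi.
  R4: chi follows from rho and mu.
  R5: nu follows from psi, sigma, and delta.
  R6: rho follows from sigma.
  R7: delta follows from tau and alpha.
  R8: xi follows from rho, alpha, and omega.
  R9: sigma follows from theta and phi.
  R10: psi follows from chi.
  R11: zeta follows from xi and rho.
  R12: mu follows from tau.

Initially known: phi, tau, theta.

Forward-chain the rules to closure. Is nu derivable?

From theta and phi, R9 gives sigma.
From tau, R12 gives mu.
sigma holds, so rho follows (R6).
rho and mu hold, so chi follows (R4).
From chi and phi, R2 gives iota.
chi holds, so psi follows (R10).
From rho and iota, R1 gives alpha.
tau and alpha hold, so delta follows (R7).
psi, sigma, and delta hold, so nu follows (R5).

Yes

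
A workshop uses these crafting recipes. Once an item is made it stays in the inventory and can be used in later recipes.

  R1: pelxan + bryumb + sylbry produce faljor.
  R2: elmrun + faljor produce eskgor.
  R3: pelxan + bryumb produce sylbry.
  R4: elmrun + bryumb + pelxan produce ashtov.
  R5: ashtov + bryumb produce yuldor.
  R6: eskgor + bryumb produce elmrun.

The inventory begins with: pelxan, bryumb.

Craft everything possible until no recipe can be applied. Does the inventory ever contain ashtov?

No

ashtov would need elmrun, bryumb, and pelxan (R4), but elmrun is never obtained.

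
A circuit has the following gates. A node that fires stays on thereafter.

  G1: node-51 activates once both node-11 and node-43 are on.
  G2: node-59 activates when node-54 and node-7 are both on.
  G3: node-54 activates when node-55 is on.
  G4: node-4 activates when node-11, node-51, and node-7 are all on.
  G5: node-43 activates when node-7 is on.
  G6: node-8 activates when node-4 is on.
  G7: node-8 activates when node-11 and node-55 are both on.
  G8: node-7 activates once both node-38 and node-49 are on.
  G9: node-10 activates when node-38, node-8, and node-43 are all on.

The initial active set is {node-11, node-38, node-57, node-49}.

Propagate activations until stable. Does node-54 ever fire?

No

node-54 would need node-55 (G3), but node-55 never turns on.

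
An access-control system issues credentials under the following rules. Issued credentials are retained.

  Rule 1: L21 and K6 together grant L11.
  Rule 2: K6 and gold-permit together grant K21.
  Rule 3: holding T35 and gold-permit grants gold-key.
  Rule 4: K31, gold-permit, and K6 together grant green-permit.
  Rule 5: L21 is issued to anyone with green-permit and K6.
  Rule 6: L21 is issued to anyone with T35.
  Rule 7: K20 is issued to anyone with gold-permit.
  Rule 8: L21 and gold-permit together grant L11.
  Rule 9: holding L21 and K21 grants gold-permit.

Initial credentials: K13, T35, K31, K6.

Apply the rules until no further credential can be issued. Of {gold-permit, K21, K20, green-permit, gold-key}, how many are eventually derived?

gold-permit would need L21 and K21 (Rule 9), but K21 is never granted.
K21 would need K6 and gold-permit (Rule 2), but gold-permit is never granted.
K20 would need gold-permit (Rule 7), but gold-permit is never granted.
green-permit would need K31, gold-permit, and K6 (Rule 4), but gold-permit is never granted.
gold-key would need T35 and gold-permit (Rule 3), but gold-permit is never granted.
None of the 5 are reached.

0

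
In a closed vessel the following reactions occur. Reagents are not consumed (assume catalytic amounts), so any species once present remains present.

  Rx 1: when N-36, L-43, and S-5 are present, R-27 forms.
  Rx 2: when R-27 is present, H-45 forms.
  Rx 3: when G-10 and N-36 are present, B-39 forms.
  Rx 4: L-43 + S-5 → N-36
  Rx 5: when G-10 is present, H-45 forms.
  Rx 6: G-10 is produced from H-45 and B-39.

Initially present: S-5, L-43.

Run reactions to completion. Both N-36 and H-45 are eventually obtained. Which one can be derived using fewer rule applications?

N-36

N-36: L-43 and S-5 present → N-36 forms (Rx 4). [1 rule application]
H-45: L-43 and S-5 present → N-36 forms (Rx 4). N-36, L-43, and S-5 present → R-27 forms (Rx 1). R-27 present → H-45 forms (Rx 2). [3 rule applications]
N-36 needs fewer.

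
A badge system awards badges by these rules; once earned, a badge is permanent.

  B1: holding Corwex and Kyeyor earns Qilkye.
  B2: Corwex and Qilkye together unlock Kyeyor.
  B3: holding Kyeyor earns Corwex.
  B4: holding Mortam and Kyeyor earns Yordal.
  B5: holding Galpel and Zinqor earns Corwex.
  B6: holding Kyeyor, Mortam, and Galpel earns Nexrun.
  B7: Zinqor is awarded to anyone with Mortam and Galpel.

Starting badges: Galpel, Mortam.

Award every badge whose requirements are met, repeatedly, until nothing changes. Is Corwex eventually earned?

With Mortam and Galpel, Zinqor is earned (B7).
With Galpel and Zinqor, Corwex is earned (B5).

Yes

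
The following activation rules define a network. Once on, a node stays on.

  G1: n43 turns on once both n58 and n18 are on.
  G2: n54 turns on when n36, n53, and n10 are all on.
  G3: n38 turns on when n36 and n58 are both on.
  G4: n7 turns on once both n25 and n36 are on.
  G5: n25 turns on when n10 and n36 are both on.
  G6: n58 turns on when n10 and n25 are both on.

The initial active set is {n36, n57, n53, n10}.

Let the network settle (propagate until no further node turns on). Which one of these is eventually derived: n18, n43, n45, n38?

n10 and n36 are on, so n25 turns on (G5).
G6: n10 and n25 on → n58 on.
G3: n36 and n58 on → n38 on.
No rule produces n18, and it is not given. No rule produces n45, and it is not given. n43 would need n58 and n18 (G1), but n18 never turns on.

n38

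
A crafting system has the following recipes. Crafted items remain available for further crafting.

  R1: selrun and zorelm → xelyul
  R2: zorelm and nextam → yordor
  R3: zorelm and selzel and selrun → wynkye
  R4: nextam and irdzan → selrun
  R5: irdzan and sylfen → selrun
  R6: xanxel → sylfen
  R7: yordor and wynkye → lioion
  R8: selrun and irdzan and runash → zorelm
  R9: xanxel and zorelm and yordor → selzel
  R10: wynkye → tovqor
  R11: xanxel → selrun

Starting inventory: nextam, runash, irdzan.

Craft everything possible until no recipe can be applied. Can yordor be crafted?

Yes

nextam and irdzan → selrun (R4).
selrun and irdzan and runash → zorelm (R8).
zorelm and nextam → yordor (R2).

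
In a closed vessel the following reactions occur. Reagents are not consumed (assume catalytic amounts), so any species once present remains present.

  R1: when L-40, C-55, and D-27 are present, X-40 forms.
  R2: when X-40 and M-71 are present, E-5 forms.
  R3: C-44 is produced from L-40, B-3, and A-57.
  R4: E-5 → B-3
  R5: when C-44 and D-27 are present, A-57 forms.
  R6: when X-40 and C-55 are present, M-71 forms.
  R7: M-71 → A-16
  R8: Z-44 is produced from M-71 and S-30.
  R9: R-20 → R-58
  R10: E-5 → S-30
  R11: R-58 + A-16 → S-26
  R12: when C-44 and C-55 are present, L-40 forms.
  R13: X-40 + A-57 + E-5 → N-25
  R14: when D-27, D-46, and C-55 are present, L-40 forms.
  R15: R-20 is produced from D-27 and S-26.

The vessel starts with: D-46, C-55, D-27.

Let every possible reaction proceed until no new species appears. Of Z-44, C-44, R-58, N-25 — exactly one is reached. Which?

D-27, D-46, and C-55 present → L-40 forms (R14).
L-40, C-55, and D-27 present → X-40 forms (R1).
X-40 and C-55 present → M-71 forms (R6).
X-40 and M-71 present → E-5 forms (R2).
E-5 present → S-30 forms (R10).
M-71 and S-30 present → Z-44 forms (R8).
N-25 would need X-40, A-57, and E-5 (R13), but A-57 never forms. R-58 would need R-20 (R9), but R-20 never forms. C-44 would need L-40, B-3, and A-57 (R3), but A-57 never forms.

Z-44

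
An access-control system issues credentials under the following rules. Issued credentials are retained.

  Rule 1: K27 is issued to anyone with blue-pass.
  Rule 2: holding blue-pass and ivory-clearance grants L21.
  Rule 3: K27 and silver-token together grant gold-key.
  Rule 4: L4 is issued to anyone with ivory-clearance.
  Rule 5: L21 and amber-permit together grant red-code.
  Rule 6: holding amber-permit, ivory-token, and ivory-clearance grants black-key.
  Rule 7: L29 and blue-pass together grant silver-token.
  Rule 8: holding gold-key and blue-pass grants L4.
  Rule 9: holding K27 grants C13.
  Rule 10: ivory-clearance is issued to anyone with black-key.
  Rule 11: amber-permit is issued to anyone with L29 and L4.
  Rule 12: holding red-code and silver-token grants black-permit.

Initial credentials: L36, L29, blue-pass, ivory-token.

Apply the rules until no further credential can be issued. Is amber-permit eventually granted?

Yes

Holding L29 and blue-pass grants silver-token (Rule 7).
Holding blue-pass grants K27 (Rule 1).
Holding K27 and silver-token grants gold-key (Rule 3).
Holding gold-key and blue-pass grants L4 (Rule 8).
Holding L29 and L4 grants amber-permit (Rule 11).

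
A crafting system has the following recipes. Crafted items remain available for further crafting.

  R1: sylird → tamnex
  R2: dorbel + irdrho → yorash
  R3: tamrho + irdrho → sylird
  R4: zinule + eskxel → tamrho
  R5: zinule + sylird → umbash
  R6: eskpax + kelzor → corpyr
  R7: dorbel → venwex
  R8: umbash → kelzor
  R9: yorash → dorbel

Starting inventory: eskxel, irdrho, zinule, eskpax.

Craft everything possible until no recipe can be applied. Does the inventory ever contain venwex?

No

venwex would need dorbel (R7), but dorbel is never obtained.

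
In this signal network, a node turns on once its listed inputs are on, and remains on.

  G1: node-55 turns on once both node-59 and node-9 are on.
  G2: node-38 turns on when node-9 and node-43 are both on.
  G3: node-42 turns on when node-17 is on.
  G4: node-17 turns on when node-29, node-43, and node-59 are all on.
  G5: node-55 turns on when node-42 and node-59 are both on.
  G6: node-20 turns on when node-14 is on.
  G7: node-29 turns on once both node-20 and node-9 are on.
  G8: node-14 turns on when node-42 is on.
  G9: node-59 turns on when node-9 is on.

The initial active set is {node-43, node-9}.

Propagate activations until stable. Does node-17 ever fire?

node-17 would need node-29, node-43, and node-59 (G4), but node-29 never turns on.

No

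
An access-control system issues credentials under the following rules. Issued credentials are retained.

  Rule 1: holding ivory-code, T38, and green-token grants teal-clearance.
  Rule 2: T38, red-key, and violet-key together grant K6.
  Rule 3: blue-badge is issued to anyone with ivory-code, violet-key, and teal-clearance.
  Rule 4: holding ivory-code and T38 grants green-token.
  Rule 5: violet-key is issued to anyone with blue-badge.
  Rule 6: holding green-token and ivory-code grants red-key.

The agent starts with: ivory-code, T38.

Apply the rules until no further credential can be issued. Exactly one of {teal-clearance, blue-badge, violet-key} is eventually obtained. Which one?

Holding ivory-code and T38 grants green-token (Rule 4).
Holding ivory-code, T38, and green-token grants teal-clearance (Rule 1).
blue-badge would need ivory-code, violet-key, and teal-clearance (Rule 3), but violet-key is never granted. violet-key would need blue-badge (Rule 5), but blue-badge is never granted.

teal-clearance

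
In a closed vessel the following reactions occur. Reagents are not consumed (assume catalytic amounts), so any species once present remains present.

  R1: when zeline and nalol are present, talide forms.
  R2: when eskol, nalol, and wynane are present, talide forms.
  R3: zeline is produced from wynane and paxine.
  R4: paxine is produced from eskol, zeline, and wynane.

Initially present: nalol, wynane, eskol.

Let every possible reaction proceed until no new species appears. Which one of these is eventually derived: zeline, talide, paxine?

eskol, nalol, and wynane present → talide forms (R2).
zeline would need wynane and paxine (R3), but paxine never forms. paxine would need eskol, zeline, and wynane (R4), but zeline never forms.

talide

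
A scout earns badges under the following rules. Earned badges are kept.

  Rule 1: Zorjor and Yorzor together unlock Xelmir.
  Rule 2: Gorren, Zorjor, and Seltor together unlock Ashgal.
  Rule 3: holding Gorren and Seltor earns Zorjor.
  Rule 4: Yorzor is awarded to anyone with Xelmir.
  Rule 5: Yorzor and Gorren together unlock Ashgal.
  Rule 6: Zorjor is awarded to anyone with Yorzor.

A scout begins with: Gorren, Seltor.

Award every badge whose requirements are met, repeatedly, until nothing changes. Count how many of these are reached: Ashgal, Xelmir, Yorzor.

1

With Gorren and Seltor, Zorjor is earned (Rule 3).
With Gorren, Zorjor, and Seltor, Ashgal is earned (Rule 2).
Ashgal: reached.
Xelmir would need Zorjor and Yorzor (Rule 1), but Yorzor is never earned.
Yorzor would need Xelmir (Rule 4), but Xelmir is never earned.
Reached: Ashgal — 1 of the 3.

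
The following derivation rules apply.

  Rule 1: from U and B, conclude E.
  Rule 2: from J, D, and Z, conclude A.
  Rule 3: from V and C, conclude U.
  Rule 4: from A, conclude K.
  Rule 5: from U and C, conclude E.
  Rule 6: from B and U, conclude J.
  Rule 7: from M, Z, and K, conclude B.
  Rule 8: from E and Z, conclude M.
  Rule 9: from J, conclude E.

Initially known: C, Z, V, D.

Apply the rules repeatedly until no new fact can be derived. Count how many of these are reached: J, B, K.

0

J would need B and U (Rule 6), but B is never established.
B would need M, Z, and K (Rule 7), but K is never established.
K would need A (Rule 4), but A is never established.
None of the 3 are reached.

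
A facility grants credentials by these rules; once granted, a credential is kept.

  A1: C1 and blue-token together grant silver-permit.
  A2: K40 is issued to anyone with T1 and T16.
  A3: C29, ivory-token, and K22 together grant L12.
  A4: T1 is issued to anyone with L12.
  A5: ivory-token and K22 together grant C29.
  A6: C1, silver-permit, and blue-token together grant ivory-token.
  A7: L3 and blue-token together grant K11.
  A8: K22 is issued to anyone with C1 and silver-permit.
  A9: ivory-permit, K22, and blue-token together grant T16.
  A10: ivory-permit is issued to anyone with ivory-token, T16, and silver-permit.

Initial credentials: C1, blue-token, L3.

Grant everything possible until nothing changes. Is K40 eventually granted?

No

K40 would need T1 and T16 (A2), but T16 is never granted.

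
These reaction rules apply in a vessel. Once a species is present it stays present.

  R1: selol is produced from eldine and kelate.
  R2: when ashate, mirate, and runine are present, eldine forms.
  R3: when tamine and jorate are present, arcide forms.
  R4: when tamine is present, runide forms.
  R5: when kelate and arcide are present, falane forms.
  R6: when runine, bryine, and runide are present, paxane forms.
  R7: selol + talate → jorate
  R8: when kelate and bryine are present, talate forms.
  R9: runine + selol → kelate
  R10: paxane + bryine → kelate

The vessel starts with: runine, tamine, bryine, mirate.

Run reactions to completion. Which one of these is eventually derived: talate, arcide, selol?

talate

tamine present → runide forms (R4).
runine, bryine, and runide present → paxane forms (R6).
paxane and bryine present → kelate forms (R10).
kelate and bryine present → talate forms (R8).
arcide would need tamine and jorate (R3), but jorate never forms. selol would need eldine and kelate (R1), but eldine never forms.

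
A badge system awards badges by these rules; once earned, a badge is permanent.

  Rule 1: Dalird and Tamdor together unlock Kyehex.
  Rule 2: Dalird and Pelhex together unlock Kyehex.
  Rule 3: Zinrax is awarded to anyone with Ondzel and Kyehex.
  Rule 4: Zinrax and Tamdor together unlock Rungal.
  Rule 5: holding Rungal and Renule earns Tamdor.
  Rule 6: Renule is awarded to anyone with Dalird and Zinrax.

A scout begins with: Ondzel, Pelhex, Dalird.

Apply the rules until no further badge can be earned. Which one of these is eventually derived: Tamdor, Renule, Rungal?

Renule

With Dalird and Pelhex, Kyehex is earned (Rule 2).
With Ondzel and Kyehex, Zinrax is earned (Rule 3).
With Dalird and Zinrax, Renule is earned (Rule 6).
Tamdor would need Rungal and Renule (Rule 5), but Rungal is never earned. Rungal would need Zinrax and Tamdor (Rule 4), but Tamdor is never earned.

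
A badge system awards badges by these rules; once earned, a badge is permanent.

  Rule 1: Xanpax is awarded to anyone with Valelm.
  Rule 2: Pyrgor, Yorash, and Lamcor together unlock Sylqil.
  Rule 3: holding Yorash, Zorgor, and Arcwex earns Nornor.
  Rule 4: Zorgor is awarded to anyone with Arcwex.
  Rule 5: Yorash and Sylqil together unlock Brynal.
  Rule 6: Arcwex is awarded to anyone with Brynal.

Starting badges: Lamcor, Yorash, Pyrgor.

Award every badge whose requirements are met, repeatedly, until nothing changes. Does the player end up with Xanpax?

No

Xanpax would need Valelm (Rule 1), but Valelm is never earned.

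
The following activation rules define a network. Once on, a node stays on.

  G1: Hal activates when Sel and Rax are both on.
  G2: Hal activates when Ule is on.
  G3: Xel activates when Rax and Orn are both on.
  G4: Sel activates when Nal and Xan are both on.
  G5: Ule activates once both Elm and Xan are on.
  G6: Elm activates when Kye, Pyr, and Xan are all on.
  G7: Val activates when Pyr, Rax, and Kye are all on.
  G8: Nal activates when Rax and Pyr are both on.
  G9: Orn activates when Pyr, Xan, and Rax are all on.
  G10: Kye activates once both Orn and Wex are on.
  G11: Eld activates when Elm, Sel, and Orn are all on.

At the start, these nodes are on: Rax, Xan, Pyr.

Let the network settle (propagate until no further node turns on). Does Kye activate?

No

Kye would need Orn and Wex (G10), but Wex never turns on.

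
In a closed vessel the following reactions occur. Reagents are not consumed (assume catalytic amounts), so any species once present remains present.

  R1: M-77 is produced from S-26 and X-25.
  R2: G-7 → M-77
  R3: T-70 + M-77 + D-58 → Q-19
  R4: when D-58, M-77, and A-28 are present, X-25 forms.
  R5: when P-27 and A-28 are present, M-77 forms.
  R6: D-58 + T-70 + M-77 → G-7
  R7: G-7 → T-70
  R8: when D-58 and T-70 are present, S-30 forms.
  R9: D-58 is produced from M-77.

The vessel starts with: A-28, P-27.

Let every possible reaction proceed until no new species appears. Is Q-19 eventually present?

Q-19 would need T-70, M-77, and D-58 (R3), but T-70 never forms.

No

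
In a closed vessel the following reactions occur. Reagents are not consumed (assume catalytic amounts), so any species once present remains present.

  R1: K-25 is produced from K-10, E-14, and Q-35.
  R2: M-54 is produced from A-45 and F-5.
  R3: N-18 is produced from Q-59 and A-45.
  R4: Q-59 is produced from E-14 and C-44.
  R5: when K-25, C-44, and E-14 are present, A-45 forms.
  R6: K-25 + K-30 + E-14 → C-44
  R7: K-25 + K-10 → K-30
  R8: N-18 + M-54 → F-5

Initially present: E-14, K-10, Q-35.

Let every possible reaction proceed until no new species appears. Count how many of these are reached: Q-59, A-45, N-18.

3

K-10, E-14, and Q-35 present → K-25 forms (R1).
K-25 and K-10 present → K-30 forms (R7).
K-25, K-30, and E-14 present → C-44 forms (R6).
K-25, C-44, and E-14 present → A-45 forms (R5).
E-14 and C-44 present → Q-59 forms (R4).
Q-59 and A-45 present → N-18 forms (R3).
Q-59: reached.
A-45: reached.
N-18: reached.
All 3 are reached.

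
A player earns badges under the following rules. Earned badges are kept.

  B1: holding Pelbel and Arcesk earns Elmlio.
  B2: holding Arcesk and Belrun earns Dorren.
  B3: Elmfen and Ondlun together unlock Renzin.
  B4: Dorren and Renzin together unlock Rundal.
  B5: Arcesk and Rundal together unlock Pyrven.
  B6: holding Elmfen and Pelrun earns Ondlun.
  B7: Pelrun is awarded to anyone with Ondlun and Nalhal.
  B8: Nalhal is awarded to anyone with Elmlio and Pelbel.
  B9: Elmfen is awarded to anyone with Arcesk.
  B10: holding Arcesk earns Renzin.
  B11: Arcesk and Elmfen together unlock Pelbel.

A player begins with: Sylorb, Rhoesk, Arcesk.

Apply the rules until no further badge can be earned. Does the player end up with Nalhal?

With Arcesk, Elmfen is earned (B9).
With Arcesk and Elmfen, Pelbel is earned (B11).
With Pelbel and Arcesk, Elmlio is earned (B1).
With Elmlio and Pelbel, Nalhal is earned (B8).

Yes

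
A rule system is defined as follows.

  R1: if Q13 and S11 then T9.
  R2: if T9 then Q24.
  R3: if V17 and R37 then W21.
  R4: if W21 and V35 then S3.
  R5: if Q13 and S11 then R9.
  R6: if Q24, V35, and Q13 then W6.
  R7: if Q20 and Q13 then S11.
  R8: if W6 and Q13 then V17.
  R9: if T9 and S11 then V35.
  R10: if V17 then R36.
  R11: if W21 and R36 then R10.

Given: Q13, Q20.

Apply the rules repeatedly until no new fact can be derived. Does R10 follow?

R10 would need W21 and R36 (R11), but W21 is never established.

No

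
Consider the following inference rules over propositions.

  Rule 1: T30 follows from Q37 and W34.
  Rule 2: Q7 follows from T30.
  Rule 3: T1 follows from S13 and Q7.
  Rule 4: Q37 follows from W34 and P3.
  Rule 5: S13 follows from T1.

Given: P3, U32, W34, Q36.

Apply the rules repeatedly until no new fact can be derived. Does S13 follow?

S13 would need T1 (Rule 5), but T1 is never established.

No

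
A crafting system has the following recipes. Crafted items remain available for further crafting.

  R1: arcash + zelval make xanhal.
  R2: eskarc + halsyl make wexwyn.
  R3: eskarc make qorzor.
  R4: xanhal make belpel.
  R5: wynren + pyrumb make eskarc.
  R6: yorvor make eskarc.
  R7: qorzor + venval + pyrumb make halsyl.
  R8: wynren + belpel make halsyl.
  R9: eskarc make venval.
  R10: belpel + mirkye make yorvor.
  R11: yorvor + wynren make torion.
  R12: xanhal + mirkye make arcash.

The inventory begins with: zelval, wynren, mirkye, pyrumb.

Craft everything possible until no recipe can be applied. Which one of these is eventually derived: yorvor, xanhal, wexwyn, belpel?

wynren + pyrumb → eskarc (R5).
eskarc → qorzor (R3).
eskarc → venval (R9).
qorzor + venval + pyrumb → halsyl (R7).
Using R2, eskarc and halsyl make wexwyn.
xanhal would need arcash and zelval (R1), but arcash is never obtained. belpel would need xanhal (R4), but xanhal is never obtained. yorvor would need belpel and mirkye (R10), but belpel is never obtained.

wexwyn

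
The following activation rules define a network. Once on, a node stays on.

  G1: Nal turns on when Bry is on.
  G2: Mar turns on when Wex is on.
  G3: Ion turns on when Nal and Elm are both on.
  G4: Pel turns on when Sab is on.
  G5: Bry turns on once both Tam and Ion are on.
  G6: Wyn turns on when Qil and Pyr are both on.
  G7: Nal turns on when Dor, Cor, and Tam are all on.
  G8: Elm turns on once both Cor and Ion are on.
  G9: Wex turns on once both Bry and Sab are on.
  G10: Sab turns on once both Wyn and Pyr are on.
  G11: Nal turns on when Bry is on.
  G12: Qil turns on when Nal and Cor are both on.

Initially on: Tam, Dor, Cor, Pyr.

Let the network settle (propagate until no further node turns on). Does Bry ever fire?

No

Bry would need Tam and Ion (G5), but Ion never turns on.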